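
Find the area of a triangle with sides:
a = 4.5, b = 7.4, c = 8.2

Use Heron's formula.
s = (a+b+c)/2 = (4.5+7.4+8.2)/2 = 10.05
A = √(s(s-a)(s-b)(s-c)) = √(10.05·5.55·2.65·1.85)
A = √273.449 = 16.54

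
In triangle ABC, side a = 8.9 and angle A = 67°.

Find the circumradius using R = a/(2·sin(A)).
R = a/(2·sin(A)) = 8.9/(2·sin(67°))
R = 8.9/(2·0.920505) = 8.9/1.841010 = 4.834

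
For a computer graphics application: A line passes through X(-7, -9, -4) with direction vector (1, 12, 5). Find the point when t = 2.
P(2) = (-7 + 1(2), -9 + 12(2), -4 + 5(2)) = (-5, 15, 6)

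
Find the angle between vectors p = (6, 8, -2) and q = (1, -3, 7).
p·q = -32, |p|² = 104, |q|² = 59
cos θ = -32/√6136 ≈ -0.4085
θ ≈ 114.1°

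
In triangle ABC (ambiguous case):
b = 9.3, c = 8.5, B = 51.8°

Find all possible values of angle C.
sin(C)/c = sin(B)/b  →  sin(C) = c·sin(B)/b = 8.5·sin(51.8°)/9.3 = 0.718256
C₁ = arcsin(0.718256) = 45.91°,  C₂ = 180° - C₁ = 134.09°
Check C₂: A = 180° - 51.8° - 134.09° = -5.89° ≤ 0, rejected
C = 45.91° (one solution)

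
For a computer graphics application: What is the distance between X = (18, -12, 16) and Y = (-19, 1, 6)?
d = √[(-37)² + (13)² + (-10)²] = √1638 = 40.47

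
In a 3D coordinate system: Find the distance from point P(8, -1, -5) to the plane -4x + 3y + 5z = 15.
d = |(-4)(8) + 3(-1) + 5(-5) - (15)| / √((-4)² + 3² + 5²) = 75/√50 = 10.61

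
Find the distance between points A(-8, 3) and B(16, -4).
Using the distance formula: d = sqrt((x₂-x₁)² + (y₂-y₁)²)
dx = 16 - (-8) = 24
dy = (-4) - 3 = -7
d = sqrt(24² + (-7)²) = sqrt(576 + 49) = sqrt(625) = 25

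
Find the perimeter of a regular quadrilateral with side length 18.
Perimeter = number of sides * side length
Perimeter = 4 * 18
Perimeter = 72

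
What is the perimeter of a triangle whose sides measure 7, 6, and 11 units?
Perimeter = sum of all sides
Perimeter = 7 + 6 + 11
Perimeter = 24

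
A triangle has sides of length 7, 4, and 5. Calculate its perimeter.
Perimeter = sum of all sides
Perimeter = 7 + 4 + 5
Perimeter = 16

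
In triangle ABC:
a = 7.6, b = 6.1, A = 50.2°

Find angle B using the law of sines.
sin(B)/b = sin(A)/a
sin(B) = b·sin(A)/a = 6.1·sin(50.2°)/7.6 = 0.616649
B = arcsin(0.616649) = 38.07°  (b ≤ a, so B ≤ A and the acute solution is unique)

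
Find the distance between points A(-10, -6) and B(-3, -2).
Using the distance formula: d = sqrt((x₂-x₁)² + (y₂-y₁)²)
dx = (-3) - (-10) = 7
dy = (-2) - (-6) = 4
d = sqrt(7² + 4²) = sqrt(49 + 16) = sqrt(65) = 8.06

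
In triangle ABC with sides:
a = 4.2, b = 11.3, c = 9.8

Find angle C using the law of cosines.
cos(C) = (a² + b² - c²)/(2ab)
cos(C) = (4.2² + 11.3² - 9.8²)/(2·4.2·11.3) = 49.29/94.92 = 0.519279
C = arccos(0.519279) = 58.72°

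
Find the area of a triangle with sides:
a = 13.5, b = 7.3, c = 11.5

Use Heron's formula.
s = (a+b+c)/2 = (13.5+7.3+11.5)/2 = 16.15
A = √(s(s-a)(s-b)(s-c)) = √(16.15·2.65·8.85·4.65)
A = √1761.22 = 41.97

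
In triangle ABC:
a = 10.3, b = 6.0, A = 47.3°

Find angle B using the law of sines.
sin(B)/b = sin(A)/a
sin(B) = b·sin(A)/a = 6.0·sin(47.3°)/10.3 = 0.428106
B = arcsin(0.428106) = 25.35°  (b ≤ a, so B ≤ A and the acute solution is unique)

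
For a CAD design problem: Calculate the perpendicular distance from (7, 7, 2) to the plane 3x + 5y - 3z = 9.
d = |3(7) + 5(7) + (-3)(2) - (9)| / √(3² + 5² + (-3)²) = 41/√43 = 6.252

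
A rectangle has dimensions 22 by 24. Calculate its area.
Area = length * width
Area = 22 * 24
Area = 528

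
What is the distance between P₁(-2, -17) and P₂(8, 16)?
Using the distance formula: d = sqrt((x₂-x₁)² + (y₂-y₁)²)
dx = 8 - (-2) = 10
dy = 16 - (-17) = 33
d = sqrt(10² + 33²) = sqrt(100 + 1089) = sqrt(1189) = 34.48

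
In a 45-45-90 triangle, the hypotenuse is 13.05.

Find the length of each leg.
In a 45-45-90 triangle, hypotenuse = leg·√2  →  leg = hypotenuse/√2
leg = 13.05/√2 = 9.228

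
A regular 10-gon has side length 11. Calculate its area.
For a regular 10-gon with side length s = 11:
Apothem a = s / (2*tan(pi/10)) = 11 / (2*tan(pi/10)) ≈ 16.9273
Perimeter P = 10 * 11 = 110
Area = (1/2) * P * a = (1/2) * 110 * 16.9273 = 931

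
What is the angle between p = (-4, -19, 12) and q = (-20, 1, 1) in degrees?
p·q = 73, |p|² = 521, |q|² = 402
cos θ = 73/√209442 ≈ 0.1595
θ ≈ 80.82°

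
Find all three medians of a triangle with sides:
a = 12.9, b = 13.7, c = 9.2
Using m_x = ½√(2y² + 2z² - x²):
m_a = ½√(2·13.7² + 2·9.2² - 12.9²) = ½√378.25 = 9.724
m_b = ½√(2·12.9² + 2·9.2² - 13.7²) = ½√314.41 = 8.866
m_c = ½√(2·12.9² + 2·13.7² - 9.2²) = ½√623.56 = 12.49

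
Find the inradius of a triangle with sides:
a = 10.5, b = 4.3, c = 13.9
s = (a+b+c)/2 = (10.5+4.3+13.9)/2 = 14.35
Area = √(s(s-a)(s-b)(s-c)) = √(14.35·3.85·10.05·0.45) = 15.8069
r = Area/s = 15.8069/14.35 = 1.102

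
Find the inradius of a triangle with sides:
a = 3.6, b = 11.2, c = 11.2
s = (a+b+c)/2 = (3.6+11.2+11.2)/2 = 13
Area = √(s(s-a)(s-b)(s-c)) = √(13·9.4·1.8·1.8) = 19.8979
r = Area/s = 19.8979/13 = 1.531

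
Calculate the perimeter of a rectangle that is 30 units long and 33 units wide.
Perimeter = 2 * (length + width)
Perimeter = 2 * (30 + 33)
Perimeter = 2 * 63
Perimeter = 126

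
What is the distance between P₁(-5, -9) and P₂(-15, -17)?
Using the distance formula: d = sqrt((x₂-x₁)² + (y₂-y₁)²)
dx = (-15) - (-5) = -10
dy = (-17) - (-9) = -8
d = sqrt((-10)² + (-8)²) = sqrt(100 + 64) = sqrt(164) = 12.81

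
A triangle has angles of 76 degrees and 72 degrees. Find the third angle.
Sum of angles in a triangle = 180 degrees
Third angle = 180 - 76 - 72
Third angle = 32 degrees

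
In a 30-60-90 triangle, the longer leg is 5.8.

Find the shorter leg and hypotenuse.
In a 30-60-90 triangle, sides are in ratio 1 : √3 : 2.
Long leg = short leg·√3  →  short leg = 5.8/√3 = 3.349
Hypotenuse = 2·(short leg) = 2·5.8/√3 = 6.697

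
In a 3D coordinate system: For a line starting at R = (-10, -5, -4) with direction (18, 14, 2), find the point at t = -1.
P(-1) = (-10 + 18(-1), -5 + 14(-1), -4 + 2(-1)) = (-28, -19, -6)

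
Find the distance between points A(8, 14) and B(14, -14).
Using the distance formula: d = sqrt((x₂-x₁)² + (y₂-y₁)²)
dx = 14 - 8 = 6
dy = (-14) - 14 = -28
d = sqrt(6² + (-28)²) = sqrt(36 + 784) = sqrt(820) = 28.64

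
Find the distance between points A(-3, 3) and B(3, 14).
Using the distance formula: d = sqrt((x₂-x₁)² + (y₂-y₁)²)
dx = 3 - (-3) = 6
dy = 14 - 3 = 11
d = sqrt(6² + 11²) = sqrt(36 + 121) = sqrt(157) = 12.53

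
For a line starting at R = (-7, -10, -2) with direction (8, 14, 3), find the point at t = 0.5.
P(0.5) = (-7 + 8(0.5), -10 + 14(0.5), -2 + 3(0.5)) = (-3, -3, -0.5)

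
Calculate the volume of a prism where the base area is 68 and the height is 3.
Volume = base area * height
Volume = 68 * 3
Volume = 204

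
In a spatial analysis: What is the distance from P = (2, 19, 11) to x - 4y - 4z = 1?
d = |1(2) + (-4)(19) + (-4)(11) - (1)| / √(1² + (-4)² + (-4)²) = 119/√33 = 20.72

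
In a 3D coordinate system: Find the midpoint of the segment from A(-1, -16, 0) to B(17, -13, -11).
Midpoint = ((-1+17)/2, (-16-13)/2, (0-11)/2) = (8, -14.5, -5.5)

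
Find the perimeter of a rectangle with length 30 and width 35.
Perimeter = 2 * (length + width)
Perimeter = 2 * (30 + 35)
Perimeter = 2 * 65
Perimeter = 130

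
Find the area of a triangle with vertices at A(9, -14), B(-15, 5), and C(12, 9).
Using the coordinate formula: Area = (1/2)|x₁(y₂-y₃) + x₂(y₃-y₁) + x₃(y₁-y₂)|
Area = (1/2)|9(5-9) + (-15)(9-(-14)) + 12((-14)-5)|
Area = (1/2)|9*(-4) + (-15)*23 + 12*(-19)|
Area = (1/2)|(-36) + (-345) + (-228)|
Area = (1/2)*609 = 304.50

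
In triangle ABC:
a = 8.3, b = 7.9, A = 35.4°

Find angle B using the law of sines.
sin(B)/b = sin(A)/a
sin(B) = b·sin(A)/a = 7.9·sin(35.4°)/8.3 = 0.551364
B = arcsin(0.551364) = 33.46°  (b ≤ a, so B ≤ A and the acute solution is unique)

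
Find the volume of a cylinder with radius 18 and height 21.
Volume = pi * r² * h
Volume = pi * 18² * 21
Volume = pi * 324 * 21
Volume = pi * 6804
Volume = 21375.40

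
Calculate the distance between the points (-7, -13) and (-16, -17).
Using the distance formula: d = sqrt((x₂-x₁)² + (y₂-y₁)²)
dx = (-16) - (-7) = -9
dy = (-17) - (-13) = -4
d = sqrt((-9)² + (-4)²) = sqrt(81 + 16) = sqrt(97) = 9.85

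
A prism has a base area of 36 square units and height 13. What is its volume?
Volume = base area * height
Volume = 36 * 13
Volume = 468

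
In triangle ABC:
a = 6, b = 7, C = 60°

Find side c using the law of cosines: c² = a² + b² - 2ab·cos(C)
c² = 6² + 7² - 2·6·7·cos(60°)
c² = 36 + 49 - 84·0.5000 = 43
c = √43 = 6.557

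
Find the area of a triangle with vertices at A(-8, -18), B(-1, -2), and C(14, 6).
Using the coordinate formula: Area = (1/2)|x₁(y₂-y₃) + x₂(y₃-y₁) + x₃(y₁-y₂)|
Area = (1/2)|(-8)((-2)-6) + (-1)(6-(-18)) + 14((-18)-(-2))|
Area = (1/2)|(-8)*(-8) + (-1)*24 + 14*(-16)|
Area = (1/2)|64 + (-24) + (-224)|
Area = (1/2)*184 = 92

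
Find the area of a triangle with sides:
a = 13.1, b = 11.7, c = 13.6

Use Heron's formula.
s = (a+b+c)/2 = (13.1+11.7+13.6)/2 = 19.2
A = √(s(s-a)(s-b)(s-c)) = √(19.2·6.1·7.5·5.6)
A = √4919.04 = 70.14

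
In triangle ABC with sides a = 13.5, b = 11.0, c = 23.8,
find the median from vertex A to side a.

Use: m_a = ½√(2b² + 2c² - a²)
m_a = ½√(2·11.0² + 2·23.8² - 13.5²)
m_a = ½√(242 + 1132.88 - 182.25) = ½√1192.63 = 17.27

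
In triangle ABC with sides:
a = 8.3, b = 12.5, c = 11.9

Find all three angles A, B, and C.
By the law of cosines:
cos(A) = (b² + c² - a²)/(2bc) = 0.769647  →  A = 39.68°
cos(B) = (a² + c² - b²)/(2ac) = 0.274628  →  B = 74.06°
cos(C) = (a² + b² - c²)/(2ab) = 0.402554  →  C = 66.26°
Check: A + B + C = 180.0° ✓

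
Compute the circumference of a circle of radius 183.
Circumference = 2 * pi * r
Circumference = 2 * pi * 183
Circumference = 1149.82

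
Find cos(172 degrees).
cos(172 degrees) = -0.9903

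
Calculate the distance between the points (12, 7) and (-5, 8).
Using the distance formula: d = sqrt((x₂-x₁)² + (y₂-y₁)²)
dx = (-5) - 12 = -17
dy = 8 - 7 = 1
d = sqrt((-17)² + 1²) = sqrt(289 + 1) = sqrt(290) = 17.03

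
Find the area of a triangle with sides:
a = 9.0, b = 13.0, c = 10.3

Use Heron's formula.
s = (a+b+c)/2 = (9.0+13.0+10.3)/2 = 16.15
A = √(s(s-a)(s-b)(s-c)) = √(16.15·7.15·3.15·5.85)
A = √2127.87 = 46.13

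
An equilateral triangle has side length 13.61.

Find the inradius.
For an equilateral triangle, r = s/(2√3) where s is the side.
r = 13.61/(2√3) = 13.61/3.464102 = 3.929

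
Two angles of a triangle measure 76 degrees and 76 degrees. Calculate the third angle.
Sum of angles in a triangle = 180 degrees
Third angle = 180 - 76 - 76
Third angle = 28 degrees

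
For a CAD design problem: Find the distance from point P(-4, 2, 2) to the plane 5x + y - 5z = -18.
d = |5(-4) + 1(2) + (-5)(2) - (-18)| / √(5² + 1² + (-5)²) = 10/√51 = 1.4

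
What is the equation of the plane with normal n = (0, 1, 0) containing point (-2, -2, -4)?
d = n·P = (0)(-2) + (1)(-2) + (0)(-4) = -2
Plane: y = -2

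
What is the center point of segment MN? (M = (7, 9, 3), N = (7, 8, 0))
Midpoint = ((7+7)/2, (9+8)/2, (3+0)/2) = (7, 8.5, 1.5)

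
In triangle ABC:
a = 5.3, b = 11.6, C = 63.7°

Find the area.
Using A = ½ab·sin(C):
A = ½·5.3·11.6·sin(63.7°) = ½·61.48·0.896486 = 27.56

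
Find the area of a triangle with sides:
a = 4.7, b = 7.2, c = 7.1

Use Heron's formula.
s = (a+b+c)/2 = (4.7+7.2+7.1)/2 = 9.5
A = √(s(s-a)(s-b)(s-c)) = √(9.5·4.8·2.3·2.4)
A = √251.712 = 15.87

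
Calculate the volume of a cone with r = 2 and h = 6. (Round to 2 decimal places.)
Volume = (1/3) * pi * r² * h
Volume = (1/3) * pi * 2² * 6
Volume = (1/3) * pi * 4 * 6
Volume = (1/3) * pi * 24
Volume = 25.13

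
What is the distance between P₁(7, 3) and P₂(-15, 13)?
Using the distance formula: d = sqrt((x₂-x₁)² + (y₂-y₁)²)
dx = (-15) - 7 = -22
dy = 13 - 3 = 10
d = sqrt((-22)² + 10²) = sqrt(484 + 100) = sqrt(584) = 24.17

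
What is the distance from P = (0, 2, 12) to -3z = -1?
d = |0(0) + 0(2) + (-3)(12) - (-1)| / √(0² + 0² + (-3)²) = 35/√9 = 11.67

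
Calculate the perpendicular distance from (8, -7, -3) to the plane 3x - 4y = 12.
d = |3(8) + (-4)(-7) + 0(-3) - (12)| / √(3² + (-4)² + 0²) = 40/√25 = 8.0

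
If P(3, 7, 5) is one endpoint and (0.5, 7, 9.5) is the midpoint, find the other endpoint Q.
Q = (2×0.5 - 3, 2×7 - 7, 2×9.5 - 5) = (-2, 7, 14)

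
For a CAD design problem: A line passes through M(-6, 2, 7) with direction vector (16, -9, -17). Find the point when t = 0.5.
P(0.5) = (-6 + 16(0.5), 2 + (-9)(0.5), 7 + (-17)(0.5)) = (2, -2.5, -1.5)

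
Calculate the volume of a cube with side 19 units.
Volume = s³
Volume = 19³
Volume = 6859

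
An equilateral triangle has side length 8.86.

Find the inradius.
For an equilateral triangle, r = s/(2√3) where s is the side.
r = 8.86/(2√3) = 8.86/3.464102 = 2.558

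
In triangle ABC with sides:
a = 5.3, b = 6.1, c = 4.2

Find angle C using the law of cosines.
cos(C) = (a² + b² - c²)/(2ab)
cos(C) = (5.3² + 6.1² - 4.2²)/(2·5.3·6.1) = 47.66/64.66 = 0.737086
C = arccos(0.737086) = 42.52°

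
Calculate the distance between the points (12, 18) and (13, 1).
Using the distance formula: d = sqrt((x₂-x₁)² + (y₂-y₁)²)
dx = 13 - 12 = 1
dy = 1 - 18 = -17
d = sqrt(1² + (-17)²) = sqrt(1 + 289) = sqrt(290) = 17.03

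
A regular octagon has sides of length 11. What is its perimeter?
Perimeter = number of sides * side length
Perimeter = 8 * 11
Perimeter = 88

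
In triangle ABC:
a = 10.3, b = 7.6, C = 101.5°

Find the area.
Using A = ½ab·sin(C):
A = ½·10.3·7.6·sin(101.5°) = ½·78.28·0.979925 = 38.35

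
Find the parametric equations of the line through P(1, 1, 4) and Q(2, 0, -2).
Direction vector d = Q - P = (1, -1, -6)
x = 1 + t, y = 1 - t, z = 4 - 6t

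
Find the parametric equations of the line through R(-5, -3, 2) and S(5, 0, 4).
Direction vector d = S - R = (10, 3, 2)
x = -5 + 10t, y = -3 + 3t, z = 2 + 2t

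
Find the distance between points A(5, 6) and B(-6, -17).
Using the distance formula: d = sqrt((x₂-x₁)² + (y₂-y₁)²)
dx = (-6) - 5 = -11
dy = (-17) - 6 = -23
d = sqrt((-11)² + (-23)²) = sqrt(121 + 529) = sqrt(650) = 25.50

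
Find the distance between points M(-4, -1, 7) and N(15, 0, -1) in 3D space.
d = √[(19)² + (1)² + (-8)²] = √426 = 20.64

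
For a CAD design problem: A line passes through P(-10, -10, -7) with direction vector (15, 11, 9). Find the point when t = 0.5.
P(0.5) = (-10 + 15(0.5), -10 + 11(0.5), -7 + 9(0.5)) = (-2.5, -4.5, -2.5)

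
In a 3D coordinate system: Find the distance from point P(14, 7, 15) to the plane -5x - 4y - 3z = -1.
d = |(-5)(14) + (-4)(7) + (-3)(15) - (-1)| / √((-5)² + (-4)² + (-3)²) = 142/√50 = 20.08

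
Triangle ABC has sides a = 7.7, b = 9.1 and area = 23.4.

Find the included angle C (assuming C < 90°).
Area = ½ab·sin(C)  →  sin(C) = 2·Area/(ab)
sin(C) = 2·23.4/(7.7·9.1) = 0.667904
C = arcsin(0.667904) = 41.91°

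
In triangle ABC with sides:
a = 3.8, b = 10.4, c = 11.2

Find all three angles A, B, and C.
By the law of cosines:
cos(A) = (b² + c² - a²)/(2bc) = 0.940762  →  A = 19.82°
cos(B) = (a² + c² - b²)/(2ac) = 0.372650  →  B = 68.12°
cos(C) = (a² + b² - c²)/(2ab) = -0.035931  →  C = 92.06°
Check: A + B + C = 180.0° ✓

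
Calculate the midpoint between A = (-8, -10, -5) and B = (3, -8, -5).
Midpoint = ((-8+3)/2, (-10-8)/2, (-5-5)/2) = (-2.5, -9, -5)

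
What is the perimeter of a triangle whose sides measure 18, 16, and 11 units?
Perimeter = sum of all sides
Perimeter = 18 + 16 + 11
Perimeter = 45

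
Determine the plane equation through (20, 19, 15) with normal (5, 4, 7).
d = n·P = (5)(20) + (4)(19) + (7)(15) = 281
Plane: 5x + 4y + 7z = 281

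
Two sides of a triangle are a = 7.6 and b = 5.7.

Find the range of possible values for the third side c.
By the triangle inequality: |a - b| < c < a + b
|7.6 - 5.7| < c < 7.6 + 5.7
1.9 < c < 13.3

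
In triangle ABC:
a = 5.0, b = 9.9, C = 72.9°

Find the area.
Using A = ½ab·sin(C):
A = ½·5.0·9.9·sin(72.9°) = ½·49.5·0.955793 = 23.66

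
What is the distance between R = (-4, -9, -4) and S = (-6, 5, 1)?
d = √[(-2)² + (14)² + (5)²] = √225 = 15.0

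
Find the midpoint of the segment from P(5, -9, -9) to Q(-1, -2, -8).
Midpoint = ((5-1)/2, (-9-2)/2, (-9-8)/2) = (2, -5.5, -8.5)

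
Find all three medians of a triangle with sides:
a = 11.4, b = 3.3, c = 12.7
Using m_x = ½√(2y² + 2z² - x²):
m_a = ½√(2·3.3² + 2·12.7² - 11.4²) = ½√214.4 = 7.321
m_b = ½√(2·11.4² + 2·12.7² - 3.3²) = ½√571.61 = 11.95
m_c = ½√(2·11.4² + 2·3.3² - 12.7²) = ½√120.41 = 5.487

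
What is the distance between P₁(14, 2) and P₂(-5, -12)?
Using the distance formula: d = sqrt((x₂-x₁)² + (y₂-y₁)²)
dx = (-5) - 14 = -19
dy = (-12) - 2 = -14
d = sqrt((-19)² + (-14)²) = sqrt(361 + 196) = sqrt(557) = 23.60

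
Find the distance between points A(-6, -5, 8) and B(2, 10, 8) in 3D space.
d = √[(8)² + (15)² + (0)²] = √289 = 17.0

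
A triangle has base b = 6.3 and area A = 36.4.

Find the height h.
A = ½bh  →  h = 2A/b
h = 2·36.4/6.3 = 11.56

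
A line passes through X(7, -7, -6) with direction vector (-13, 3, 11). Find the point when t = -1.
P(-1) = (7 + (-13)(-1), -7 + 3(-1), -6 + 11(-1)) = (20, -10, -17)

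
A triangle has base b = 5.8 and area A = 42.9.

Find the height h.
A = ½bh  →  h = 2A/b
h = 2·42.9/5.8 = 14.79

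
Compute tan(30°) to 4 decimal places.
tan(30 degrees) = sqrt(3)/3
Decimal approximation: 0.5774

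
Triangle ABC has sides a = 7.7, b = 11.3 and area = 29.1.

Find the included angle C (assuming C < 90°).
Area = ½ab·sin(C)  →  sin(C) = 2·Area/(ab)
sin(C) = 2·29.1/(7.7·11.3) = 0.668889
C = arcsin(0.668889) = 41.98°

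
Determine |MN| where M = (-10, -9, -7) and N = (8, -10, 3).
d = √[(18)² + (-1)² + (10)²] = √425 = 20.62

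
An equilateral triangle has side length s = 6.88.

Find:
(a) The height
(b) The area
(a) Height h = s·√3/2 = 6.88·√3/2 = 5.958
(b) Area = (√3/4)·s² = (√3/4)·6.88² = (√3/4)·47.3344 = 20.5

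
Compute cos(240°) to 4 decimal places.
cos(240 degrees) = -0.5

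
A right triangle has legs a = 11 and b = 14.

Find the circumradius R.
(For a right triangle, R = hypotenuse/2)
Hypotenuse c = √(11² + 14²) = √317 = 17.8045
R = c/2 = 8.902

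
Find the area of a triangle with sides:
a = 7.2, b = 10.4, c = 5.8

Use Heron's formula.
s = (a+b+c)/2 = (7.2+10.4+5.8)/2 = 11.7
A = √(s(s-a)(s-b)(s-c)) = √(11.7·4.5·1.3·5.9)
A = √403.826 = 20.1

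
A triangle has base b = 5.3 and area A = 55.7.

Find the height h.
A = ½bh  →  h = 2A/b
h = 2·55.7/5.3 = 21.02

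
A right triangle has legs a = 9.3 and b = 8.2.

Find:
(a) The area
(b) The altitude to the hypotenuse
(a) Area = ½ab = ½·9.3·8.2 = 38.13
(b) Hypotenuse c = √(9.3² + 8.2²) = √153.73 = 12.3988
    Area = ½·c·h_c  →  h_c = 2·Area/c = 2·38.13/12.3988 = 6.151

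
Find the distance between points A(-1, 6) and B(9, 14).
Using the distance formula: d = sqrt((x₂-x₁)² + (y₂-y₁)²)
dx = 9 - (-1) = 10
dy = 14 - 6 = 8
d = sqrt(10² + 8²) = sqrt(100 + 64) = sqrt(164) = 12.81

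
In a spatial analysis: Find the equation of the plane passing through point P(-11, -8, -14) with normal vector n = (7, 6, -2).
d = n·P = (7)(-11) + (6)(-8) + (-2)(-14) = -97
Plane: 7x + 6y - 2z = -97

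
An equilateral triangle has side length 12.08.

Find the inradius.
For an equilateral triangle, r = s/(2√3) where s is the side.
r = 12.08/(2√3) = 12.08/3.464102 = 3.487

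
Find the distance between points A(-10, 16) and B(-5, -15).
Using the distance formula: d = sqrt((x₂-x₁)² + (y₂-y₁)²)
dx = (-5) - (-10) = 5
dy = (-15) - 16 = -31
d = sqrt(5² + (-31)²) = sqrt(25 + 961) = sqrt(986) = 31.40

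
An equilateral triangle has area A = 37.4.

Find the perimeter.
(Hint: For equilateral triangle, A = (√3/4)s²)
A = (√3/4)s²  →  s² = 4A/√3 = 4·37.4/√3 = 86.3716
s = 9.29363
Perimeter = 3s = 27.88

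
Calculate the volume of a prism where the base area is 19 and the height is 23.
Volume = base area * height
Volume = 19 * 23
Volume = 437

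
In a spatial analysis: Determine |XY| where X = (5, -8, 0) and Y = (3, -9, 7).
d = √[(-2)² + (-1)² + (7)²] = √54 = 7.348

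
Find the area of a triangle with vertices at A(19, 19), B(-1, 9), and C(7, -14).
Using the coordinate formula: Area = (1/2)|x₁(y₂-y₃) + x₂(y₃-y₁) + x₃(y₁-y₂)|
Area = (1/2)|19(9-(-14)) + (-1)((-14)-19) + 7(19-9)|
Area = (1/2)|19*23 + (-1)*(-33) + 7*10|
Area = (1/2)|437 + 33 + 70|
Area = (1/2)*540 = 270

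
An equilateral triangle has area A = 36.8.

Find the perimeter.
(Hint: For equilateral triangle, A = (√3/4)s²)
A = (√3/4)s²  →  s² = 4A/√3 = 4·36.8/√3 = 84.986
s = 9.21878
Perimeter = 3s = 27.66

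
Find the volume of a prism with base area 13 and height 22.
Volume = base area * height
Volume = 13 * 22
Volume = 286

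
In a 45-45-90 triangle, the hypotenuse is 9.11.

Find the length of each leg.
In a 45-45-90 triangle, hypotenuse = leg·√2  →  leg = hypotenuse/√2
leg = 9.11/√2 = 6.442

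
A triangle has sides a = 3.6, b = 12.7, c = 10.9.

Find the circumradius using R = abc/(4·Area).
s = (a+b+c)/2 = 13.6
Area = √(s(s-a)(s-b)(s-c)) = √(13.6·10·0.9·2.7) = 18.1791
R = abc/(4·Area) = (3.6·12.7·10.9)/(4·18.1791) = 498.348/72.7164 = 6.853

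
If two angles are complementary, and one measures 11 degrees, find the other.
Complementary angles sum to 90 degrees.
Other angle = 90 - 11
Other angle = 79 degrees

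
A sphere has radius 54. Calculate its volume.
Volume = (4/3) * pi * r³
Volume = (4/3) * pi * 54³
Volume = (4/3) * pi * 157464
Volume = 659583.66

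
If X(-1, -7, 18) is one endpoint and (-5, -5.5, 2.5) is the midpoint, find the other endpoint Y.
Y = (2×(-5) - (-1), 2×(-5.5) - (-7), 2×2.5 - 18) = (-9, -4, -13)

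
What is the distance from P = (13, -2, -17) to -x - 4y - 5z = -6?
d = |(-1)(13) + (-4)(-2) + (-5)(-17) - (-6)| / √((-1)² + (-4)² + (-5)²) = 86/√42 = 13.27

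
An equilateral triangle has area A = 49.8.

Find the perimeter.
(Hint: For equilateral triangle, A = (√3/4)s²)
A = (√3/4)s²  →  s² = 4A/√3 = 4·49.8/√3 = 115.008
s = 10.7242
Perimeter = 3s = 32.17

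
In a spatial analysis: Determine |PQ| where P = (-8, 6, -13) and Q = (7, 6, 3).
d = √[(15)² + (0)² + (16)²] = √481 = 21.93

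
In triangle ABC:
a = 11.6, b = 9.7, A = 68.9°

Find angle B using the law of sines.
sin(B)/b = sin(A)/a
sin(B) = b·sin(A)/a = 9.7·sin(68.9°)/11.6 = 0.780142
B = arcsin(0.780142) = 51.27°  (b ≤ a, so B ≤ A and the acute solution is unique)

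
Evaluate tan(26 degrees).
tan(26 degrees) = 0.4877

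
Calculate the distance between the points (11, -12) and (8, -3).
Using the distance formula: d = sqrt((x₂-x₁)² + (y₂-y₁)²)
dx = 8 - 11 = -3
dy = (-3) - (-12) = 9
d = sqrt((-3)² + 9²) = sqrt(9 + 81) = sqrt(90) = 9.49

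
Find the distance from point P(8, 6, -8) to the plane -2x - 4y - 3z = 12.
d = |(-2)(8) + (-4)(6) + (-3)(-8) - (12)| / √((-2)² + (-4)² + (-3)²) = 28/√29 = 5.199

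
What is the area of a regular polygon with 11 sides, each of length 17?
For a regular 11-gon with side length s = 17:
Apothem a = s / (2*tan(pi/11)) = 17 / (2*tan(pi/11)) ≈ 28.9483
Perimeter P = 11 * 17 = 187
Area = (1/2) * P * a = (1/2) * 187 * 28.9483 = 2706.67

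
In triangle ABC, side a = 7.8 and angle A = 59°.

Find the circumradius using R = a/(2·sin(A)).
R = a/(2·sin(A)) = 7.8/(2·sin(59°))
R = 7.8/(2·0.857167) = 7.8/1.714335 = 4.55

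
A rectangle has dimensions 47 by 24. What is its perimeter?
Perimeter = 2 * (length + width)
Perimeter = 2 * (47 + 24)
Perimeter = 2 * 71
Perimeter = 142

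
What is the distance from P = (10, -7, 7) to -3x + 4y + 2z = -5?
d = |(-3)(10) + 4(-7) + 2(7) - (-5)| / √((-3)² + 4² + 2²) = 39/√29 = 7.242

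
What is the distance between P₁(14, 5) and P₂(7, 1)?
Using the distance formula: d = sqrt((x₂-x₁)² + (y₂-y₁)²)
dx = 7 - 14 = -7
dy = 1 - 5 = -4
d = sqrt((-7)² + (-4)²) = sqrt(49 + 16) = sqrt(65) = 8.06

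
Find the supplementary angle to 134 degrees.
Supplementary angles sum to 180 degrees.
Other angle = 180 - 134
Other angle = 46 degrees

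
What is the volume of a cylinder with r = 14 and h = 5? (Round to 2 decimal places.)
Volume = pi * r² * h
Volume = pi * 14² * 5
Volume = pi * 196 * 5
Volume = pi * 980
Volume = 3078.76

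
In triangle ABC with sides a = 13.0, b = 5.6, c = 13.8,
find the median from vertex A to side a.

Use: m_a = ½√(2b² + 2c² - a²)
m_a = ½√(2·5.6² + 2·13.8² - 13.0²)
m_a = ½√(62.72 + 380.88 - 169) = ½√274.6 = 8.286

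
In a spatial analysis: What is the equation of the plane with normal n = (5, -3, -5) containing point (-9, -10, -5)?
d = n·P = (5)(-9) + (-3)(-10) + (-5)(-5) = 10
Plane: 5x - 3y - 5z = 10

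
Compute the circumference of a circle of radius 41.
Circumference = 2 * pi * r
Circumference = 2 * pi * 41
Circumference = 257.61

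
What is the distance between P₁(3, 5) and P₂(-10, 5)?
Using the distance formula: d = sqrt((x₂-x₁)² + (y₂-y₁)²)
dx = (-10) - 3 = -13
dy = 5 - 5 = 0
d = sqrt((-13)² + 0²) = sqrt(169 + 0) = sqrt(169) = 13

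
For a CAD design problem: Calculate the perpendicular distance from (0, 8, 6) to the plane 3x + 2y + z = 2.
d = |3(0) + 2(8) + 1(6) - (2)| / √(3² + 2² + 1²) = 20/√14 = 5.345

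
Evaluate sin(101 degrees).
sin(101 degrees) = 0.9816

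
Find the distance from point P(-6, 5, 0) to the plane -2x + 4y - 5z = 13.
d = |(-2)(-6) + 4(5) + (-5)(0) - (13)| / √((-2)² + 4² + (-5)²) = 19/√45 = 2.832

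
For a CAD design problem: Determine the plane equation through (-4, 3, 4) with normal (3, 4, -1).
d = n·P = (3)(-4) + (4)(3) + (-1)(4) = -4
Plane: 3x + 4y - z = -4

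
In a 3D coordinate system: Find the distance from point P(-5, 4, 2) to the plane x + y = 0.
d = |1(-5) + 1(4) + 0(2) - (0)| / √(1² + 1² + 0²) = 1/√2 = 0.7071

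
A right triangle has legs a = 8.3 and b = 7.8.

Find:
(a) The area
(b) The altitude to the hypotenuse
(a) Area = ½ab = ½·8.3·7.8 = 32.37
(b) Hypotenuse c = √(8.3² + 7.8²) = √129.73 = 11.3899
    Area = ½·c·h_c  →  h_c = 2·Area/c = 2·32.37/11.3899 = 5.684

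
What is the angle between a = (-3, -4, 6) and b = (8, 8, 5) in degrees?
a·b = -26, |a|² = 61, |b|² = 153
cos θ = -26/√9333 ≈ -0.2691
θ ≈ 105.6°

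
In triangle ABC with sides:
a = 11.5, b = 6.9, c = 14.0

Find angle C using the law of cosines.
cos(C) = (a² + b² - c²)/(2ab)
cos(C) = (11.5² + 6.9² - 14.0²)/(2·11.5·6.9) = -16.14/158.7 = -0.101701
C = arccos(-0.101701) = 95.84°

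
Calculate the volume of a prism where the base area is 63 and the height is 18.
Volume = base area * height
Volume = 63 * 18
Volume = 1134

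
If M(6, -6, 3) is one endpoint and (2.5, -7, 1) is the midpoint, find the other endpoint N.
N = (2×2.5 - 6, 2×(-7) - (-6), 2×1 - 3) = (-1, -8, -1)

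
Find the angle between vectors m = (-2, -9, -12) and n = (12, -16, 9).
m·n = 12, |m|² = 229, |n|² = 481
cos θ = 12/√110149 ≈ 0.03616
θ ≈ 87.93°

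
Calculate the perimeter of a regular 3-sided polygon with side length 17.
Perimeter = number of sides * side length
Perimeter = 3 * 17
Perimeter = 51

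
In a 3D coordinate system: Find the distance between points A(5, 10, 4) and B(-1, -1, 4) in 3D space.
d = √[(-6)² + (-11)² + (0)²] = √157 = 12.53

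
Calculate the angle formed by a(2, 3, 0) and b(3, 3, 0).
a·b = 15, |a|² = 13, |b|² = 18
cos θ = 15/√234 ≈ 0.9806
θ ≈ 11.31°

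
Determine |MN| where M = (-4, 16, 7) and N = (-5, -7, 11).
d = √[(-1)² + (-23)² + (4)²] = √546 = 23.37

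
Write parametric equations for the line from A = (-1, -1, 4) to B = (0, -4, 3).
Direction vector d = B - A = (1, -3, -1)
x = -1 + t, y = -1 - 3t, z = 4 - t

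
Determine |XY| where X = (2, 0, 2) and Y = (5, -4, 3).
d = √[(3)² + (-4)² + (1)²] = √26 = 5.099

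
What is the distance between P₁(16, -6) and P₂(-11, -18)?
Using the distance formula: d = sqrt((x₂-x₁)² + (y₂-y₁)²)
dx = (-11) - 16 = -27
dy = (-18) - (-6) = -12
d = sqrt((-27)² + (-12)²) = sqrt(729 + 144) = sqrt(873) = 29.55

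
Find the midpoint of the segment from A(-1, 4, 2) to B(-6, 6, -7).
Midpoint = ((-1-6)/2, (4+6)/2, (2-7)/2) = (-3.5, 5, -2.5)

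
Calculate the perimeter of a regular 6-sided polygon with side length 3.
Perimeter = number of sides * side length
Perimeter = 6 * 3
Perimeter = 18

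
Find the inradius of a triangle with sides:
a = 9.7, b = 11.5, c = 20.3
s = (a+b+c)/2 = (9.7+11.5+20.3)/2 = 20.75
Area = √(s(s-a)(s-b)(s-c)) = √(20.75·11.05·9.25·0.45) = 30.8935
r = Area/s = 30.8935/20.75 = 1.489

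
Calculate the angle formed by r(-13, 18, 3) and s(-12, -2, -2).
r·s = 114, |r|² = 502, |s|² = 152
cos θ = 114/√76304 ≈ 0.4127
θ ≈ 65.63°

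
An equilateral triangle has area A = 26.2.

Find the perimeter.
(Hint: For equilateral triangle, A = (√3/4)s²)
A = (√3/4)s²  →  s² = 4A/√3 = 4·26.2/√3 = 60.5063
s = 7.77858
Perimeter = 3s = 23.34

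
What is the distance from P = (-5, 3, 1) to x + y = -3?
d = |1(-5) + 1(3) + 0(1) - (-3)| / √(1² + 1² + 0²) = 1/√2 = 0.7071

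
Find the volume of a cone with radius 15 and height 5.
Volume = (1/3) * pi * r² * h
Volume = (1/3) * pi * 15² * 5
Volume = (1/3) * pi * 225 * 5
Volume = (1/3) * pi * 1125
Volume = 1178.10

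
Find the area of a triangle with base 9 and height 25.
Area = (1/2) * base * height
Area = (1/2) * 9 * 25
Area = 112.50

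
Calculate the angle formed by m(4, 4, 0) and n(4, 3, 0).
m·n = 28, |m|² = 32, |n|² = 25
cos θ = 28/√800 ≈ 0.9899
θ ≈ 8.13°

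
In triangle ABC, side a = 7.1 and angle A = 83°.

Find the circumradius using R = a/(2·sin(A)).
R = a/(2·sin(A)) = 7.1/(2·sin(83°))
R = 7.1/(2·0.992546) = 7.1/1.985092 = 3.577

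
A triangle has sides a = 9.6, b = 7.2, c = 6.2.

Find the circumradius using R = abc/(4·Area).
s = (a+b+c)/2 = 11.5
Area = √(s(s-a)(s-b)(s-c)) = √(11.5·1.9·4.3·5.3) = 22.3151
R = abc/(4·Area) = (9.6·7.2·6.2)/(4·22.3151) = 428.544/89.2604 = 4.801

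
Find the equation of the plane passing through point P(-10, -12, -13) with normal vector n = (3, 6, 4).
d = n·P = (3)(-10) + (6)(-12) + (4)(-13) = -154
Plane: 3x + 6y + 4z = -154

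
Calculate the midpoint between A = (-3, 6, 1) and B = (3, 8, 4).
Midpoint = ((-3+3)/2, (6+8)/2, (1+4)/2) = (0, 7, 2.5)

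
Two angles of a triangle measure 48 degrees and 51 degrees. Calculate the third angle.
Sum of angles in a triangle = 180 degrees
Third angle = 180 - 48 - 51
Third angle = 81 degrees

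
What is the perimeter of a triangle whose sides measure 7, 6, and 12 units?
Perimeter = sum of all sides
Perimeter = 7 + 6 + 12
Perimeter = 25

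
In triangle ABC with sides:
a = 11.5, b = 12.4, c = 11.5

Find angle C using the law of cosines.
cos(C) = (a² + b² - c²)/(2ab)
cos(C) = (11.5² + 12.4² - 11.5²)/(2·11.5·12.4) = 153.76/285.2 = 0.539130
C = arccos(0.539130) = 57.38°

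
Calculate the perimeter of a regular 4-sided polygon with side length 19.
Perimeter = number of sides * side length
Perimeter = 4 * 19
Perimeter = 76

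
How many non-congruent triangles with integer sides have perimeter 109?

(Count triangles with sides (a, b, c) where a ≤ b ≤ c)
With a ≤ b ≤ c and a + b + c = 109, the triangle inequality a + b > c gives c < 109/2, so c ≤ 54.
Iterate a from 1 to ⌊p/3⌋ = 36; for each a, b ranges from a to ⌊(p−a)/2⌋ with c = p − a − b, keeping only c ≥ b.
Triples: (1, 54, 54), (2, 53, 54), (3, 52, 54), …
Count = 261 triangles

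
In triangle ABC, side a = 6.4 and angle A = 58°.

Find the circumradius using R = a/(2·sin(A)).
R = a/(2·sin(A)) = 6.4/(2·sin(58°))
R = 6.4/(2·0.848048) = 6.4/1.696096 = 3.773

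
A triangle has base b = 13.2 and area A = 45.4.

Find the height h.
A = ½bh  →  h = 2A/b
h = 2·45.4/13.2 = 6.879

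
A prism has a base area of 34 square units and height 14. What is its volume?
Volume = base area * height
Volume = 34 * 14
Volume = 476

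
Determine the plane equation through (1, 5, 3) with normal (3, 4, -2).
d = n·P = (3)(1) + (4)(5) + (-2)(3) = 17
Plane: 3x + 4y - 2z = 17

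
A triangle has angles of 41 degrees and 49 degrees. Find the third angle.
Sum of angles in a triangle = 180 degrees
Third angle = 180 - 41 - 49
Third angle = 90 degrees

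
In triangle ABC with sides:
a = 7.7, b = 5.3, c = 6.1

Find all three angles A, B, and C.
By the law of cosines:
cos(A) = (b² + c² - a²)/(2bc) = 0.092948  →  A = 84.67°
cos(B) = (a² + c² - b²)/(2ac) = 0.728231  →  B = 43.26°
cos(C) = (a² + b² - c²)/(2ab) = 0.614678  →  C = 52.07°
Check: A + B + C = 180.0° ✓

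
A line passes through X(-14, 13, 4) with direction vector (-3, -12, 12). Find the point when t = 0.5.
P(0.5) = (-14 + (-3)(0.5), 13 + (-12)(0.5), 4 + 12(0.5)) = (-15.5, 7, 10)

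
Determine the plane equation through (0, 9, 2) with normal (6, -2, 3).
d = n·P = (6)(0) + (-2)(9) + (3)(2) = -12
Plane: 6x - 2y + 3z = -12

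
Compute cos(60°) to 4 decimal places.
cos(60 degrees) = 1/2
Decimal approximation: 0.5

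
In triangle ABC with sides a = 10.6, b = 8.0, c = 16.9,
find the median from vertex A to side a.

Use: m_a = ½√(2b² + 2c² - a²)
m_a = ½√(2·8.0² + 2·16.9² - 10.6²)
m_a = ½√(128 + 571.22 - 112.36) = ½√586.86 = 12.11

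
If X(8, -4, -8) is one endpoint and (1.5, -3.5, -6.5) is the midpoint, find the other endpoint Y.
Y = (2×1.5 - 8, 2×(-3.5) - (-4), 2×(-6.5) - (-8)) = (-5, -3, -5)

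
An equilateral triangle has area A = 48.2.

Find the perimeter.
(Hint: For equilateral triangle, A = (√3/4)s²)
A = (√3/4)s²  →  s² = 4A/√3 = 4·48.2/√3 = 111.313
s = 10.5505
Perimeter = 3s = 31.65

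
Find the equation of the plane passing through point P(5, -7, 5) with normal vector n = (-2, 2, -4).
d = n·P = (-2)(5) + (2)(-7) + (-4)(5) = -44
Plane: -2x + 2y - 4z = -44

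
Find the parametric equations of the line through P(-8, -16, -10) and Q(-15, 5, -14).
Direction vector d = Q - P = (-7, 21, -4)
x = -8 - 7t, y = -16 + 21t, z = -10 - 4t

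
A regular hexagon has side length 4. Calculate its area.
For a regular 6-gon with side length s = 4:
Apothem a = s / (2*tan(pi/6)) = 4 / (2*tan(pi/6)) ≈ 3.4641
Perimeter P = 6 * 4 = 24
Area = (1/2) * P * a = (1/2) * 24 * 3.4641 = 41.57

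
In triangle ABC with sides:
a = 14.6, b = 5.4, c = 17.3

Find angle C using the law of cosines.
cos(C) = (a² + b² - c²)/(2ab)
cos(C) = (14.6² + 5.4² - 17.3²)/(2·14.6·5.4) = -56.97/157.68 = -0.361301
C = arccos(-0.361301) = 111.2°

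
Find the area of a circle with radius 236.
Area = pi * r²
Area = pi * 236²
Area = pi * 55696
Area = 174974.14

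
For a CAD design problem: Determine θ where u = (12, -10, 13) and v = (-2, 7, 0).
u·v = -94, |u|² = 413, |v|² = 53
cos θ = -94/√21889 ≈ -0.6354
θ ≈ 129.4°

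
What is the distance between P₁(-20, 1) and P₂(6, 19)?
Using the distance formula: d = sqrt((x₂-x₁)² + (y₂-y₁)²)
dx = 6 - (-20) = 26
dy = 19 - 1 = 18
d = sqrt(26² + 18²) = sqrt(676 + 324) = sqrt(1000) = 31.62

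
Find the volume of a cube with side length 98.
Volume = s³
Volume = 98³
Volume = 941192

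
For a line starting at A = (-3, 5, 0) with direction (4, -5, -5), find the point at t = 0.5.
P(0.5) = (-3 + 4(0.5), 5 + (-5)(0.5), 0 + (-5)(0.5)) = (-1, 2.5, -2.5)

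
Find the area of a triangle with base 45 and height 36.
Area = (1/2) * base * height
Area = (1/2) * 45 * 36
Area = 810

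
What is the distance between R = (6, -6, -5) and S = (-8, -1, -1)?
d = √[(-14)² + (5)² + (4)²] = √237 = 15.39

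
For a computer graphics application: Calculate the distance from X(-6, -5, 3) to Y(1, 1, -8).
d = √[(7)² + (6)² + (-11)²] = √206 = 14.35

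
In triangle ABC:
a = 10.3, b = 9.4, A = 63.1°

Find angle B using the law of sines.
sin(B)/b = sin(A)/a
sin(B) = b·sin(A)/a = 9.4·sin(63.1°)/10.3 = 0.813873
B = arcsin(0.813873) = 54.48°  (b ≤ a, so B ≤ A and the acute solution is unique)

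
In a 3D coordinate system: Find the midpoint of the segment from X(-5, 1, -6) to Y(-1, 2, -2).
Midpoint = ((-5-1)/2, (1+2)/2, (-6-2)/2) = (-3, 1.5, -4)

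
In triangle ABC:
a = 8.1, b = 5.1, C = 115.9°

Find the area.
Using A = ½ab·sin(C):
A = ½·8.1·5.1·sin(115.9°) = ½·41.31·0.899558 = 18.58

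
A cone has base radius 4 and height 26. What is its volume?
Volume = (1/3) * pi * r² * h
Volume = (1/3) * pi * 4² * 26
Volume = (1/3) * pi * 16 * 26
Volume = (1/3) * pi * 416
Volume = 435.63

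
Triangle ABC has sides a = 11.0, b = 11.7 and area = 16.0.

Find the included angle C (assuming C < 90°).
Area = ½ab·sin(C)  →  sin(C) = 2·Area/(ab)
sin(C) = 2·16.0/(11.0·11.7) = 0.248640
C = arcsin(0.248640) = 14.4°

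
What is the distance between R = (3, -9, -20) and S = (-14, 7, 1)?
d = √[(-17)² + (16)² + (21)²] = √986 = 31.4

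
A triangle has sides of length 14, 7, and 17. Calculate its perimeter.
Perimeter = sum of all sides
Perimeter = 14 + 7 + 17
Perimeter = 38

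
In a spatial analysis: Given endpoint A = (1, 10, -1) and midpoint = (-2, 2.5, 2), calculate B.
B = (2×(-2) - 1, 2×2.5 - 10, 2×2 - (-1)) = (-5, -5, 5)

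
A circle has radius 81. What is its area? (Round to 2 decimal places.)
Area = pi * r²
Area = pi * 81²
Area = pi * 6561
Area = 20611.99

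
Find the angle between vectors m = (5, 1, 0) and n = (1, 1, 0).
m·n = 6, |m|² = 26, |n|² = 2
cos θ = 6/√52 ≈ 0.8321
θ ≈ 33.69°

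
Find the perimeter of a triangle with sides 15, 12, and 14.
Perimeter = sum of all sides
Perimeter = 15 + 12 + 14
Perimeter = 41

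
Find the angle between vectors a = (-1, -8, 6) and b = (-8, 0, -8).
a·b = -40, |a|² = 101, |b|² = 128
cos θ = -40/√12928 ≈ -0.3518
θ ≈ 110.6°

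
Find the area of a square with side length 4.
Area = s²
Area = 4²
Area = 16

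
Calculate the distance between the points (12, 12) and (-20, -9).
Using the distance formula: d = sqrt((x₂-x₁)² + (y₂-y₁)²)
dx = (-20) - 12 = -32
dy = (-9) - 12 = -21
d = sqrt((-32)² + (-21)²) = sqrt(1024 + 441) = sqrt(1465) = 38.28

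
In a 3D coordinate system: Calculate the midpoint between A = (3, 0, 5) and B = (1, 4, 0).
Midpoint = ((3+1)/2, (0+4)/2, (5+0)/2) = (2, 2, 2.5)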